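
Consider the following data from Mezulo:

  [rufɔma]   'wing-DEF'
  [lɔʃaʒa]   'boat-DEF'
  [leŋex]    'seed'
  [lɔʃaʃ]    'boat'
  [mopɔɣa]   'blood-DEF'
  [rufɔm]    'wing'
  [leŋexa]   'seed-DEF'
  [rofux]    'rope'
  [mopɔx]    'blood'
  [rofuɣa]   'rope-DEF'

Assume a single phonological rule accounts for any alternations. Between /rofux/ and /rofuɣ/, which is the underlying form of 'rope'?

'rope' shows [ɣ] ~ [x] at the end of the stem ([rofuɣa] vs [rofux]).
Compare 'seed', with invariant [x] in [leŋexa] and [leŋex]: an analysis with underlying /x/ and a rule producing [ɣ] before the DEF suffix would wrongly predict alternation here too.
The alternation reflects word-final obstruent devoicing: voiced obstruents become voiceless word-finally. /ɣ/ is underlying.

/rofuɣ/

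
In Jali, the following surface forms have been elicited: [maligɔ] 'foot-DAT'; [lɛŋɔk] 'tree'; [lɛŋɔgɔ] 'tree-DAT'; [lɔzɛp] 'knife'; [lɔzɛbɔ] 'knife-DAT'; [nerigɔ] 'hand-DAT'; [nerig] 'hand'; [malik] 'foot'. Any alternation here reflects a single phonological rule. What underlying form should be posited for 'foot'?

The root 'foot' surfaces as [maligɔ] and [malik], with a stem-final [g] ~ [k] alternation.
But 'hand' keeps [g] in both environments ([nerigɔ], [nerig]), so there is no rule changing /g/ to [k] in isolation.
Therefore /k/ is basic and [g] is derived by intervocalic voicing (voiceless stops become voiced between vowels).
The underlying form of 'foot' is therefore /malik/.

/malik/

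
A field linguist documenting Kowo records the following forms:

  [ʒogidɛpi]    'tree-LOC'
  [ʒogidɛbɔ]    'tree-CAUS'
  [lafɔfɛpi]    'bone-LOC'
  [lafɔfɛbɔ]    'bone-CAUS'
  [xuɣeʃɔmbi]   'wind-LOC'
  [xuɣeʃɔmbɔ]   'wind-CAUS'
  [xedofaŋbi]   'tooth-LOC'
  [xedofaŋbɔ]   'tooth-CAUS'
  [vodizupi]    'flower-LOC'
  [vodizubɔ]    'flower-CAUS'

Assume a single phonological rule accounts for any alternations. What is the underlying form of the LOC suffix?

/-pi/

The LOC morpheme has two allomorphs, [-bi] and [-pi].
By contrast the CAUS suffix keeps its initial [b] throughout — that segment must be underlying.
The LOC suffix is therefore /-pi/ underlyingly, with post-nasal voicing: voiceless stops become voiced after a nasal.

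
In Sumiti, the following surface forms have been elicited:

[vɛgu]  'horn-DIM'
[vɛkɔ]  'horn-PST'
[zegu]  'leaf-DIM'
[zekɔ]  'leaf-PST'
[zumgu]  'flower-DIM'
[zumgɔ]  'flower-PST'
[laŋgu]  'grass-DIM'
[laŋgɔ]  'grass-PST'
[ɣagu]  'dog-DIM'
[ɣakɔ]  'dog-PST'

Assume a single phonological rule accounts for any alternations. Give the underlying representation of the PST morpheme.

/-kɔ/

The PST morpheme has two allomorphs, [-gɔ] and [-kɔ].
The DIM suffix, which begins with [g], is invariant after every stem; so [g] is not altered by any rule here.
The PST suffix is therefore /-kɔ/ underlyingly, with post-nasal voicing: voiceless stops become voiced after a nasal.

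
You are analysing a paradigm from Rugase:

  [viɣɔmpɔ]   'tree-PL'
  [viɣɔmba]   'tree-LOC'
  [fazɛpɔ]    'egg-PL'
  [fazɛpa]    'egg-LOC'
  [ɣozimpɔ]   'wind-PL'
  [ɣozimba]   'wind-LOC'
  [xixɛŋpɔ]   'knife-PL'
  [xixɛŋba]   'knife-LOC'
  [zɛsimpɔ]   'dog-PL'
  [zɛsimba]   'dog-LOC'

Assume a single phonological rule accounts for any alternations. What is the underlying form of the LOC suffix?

The LOC suffix surfaces as [-ba] and [-pa], depending on the final segment of the stem.
The PL suffix, which begins with [p], is invariant after every stem; so [p] is not altered by any rule here.
The LOC suffix is therefore /-ba/ underlyingly, with post-vocalic devoicing: voiced stops become voiceless after a vowel.

/-ba/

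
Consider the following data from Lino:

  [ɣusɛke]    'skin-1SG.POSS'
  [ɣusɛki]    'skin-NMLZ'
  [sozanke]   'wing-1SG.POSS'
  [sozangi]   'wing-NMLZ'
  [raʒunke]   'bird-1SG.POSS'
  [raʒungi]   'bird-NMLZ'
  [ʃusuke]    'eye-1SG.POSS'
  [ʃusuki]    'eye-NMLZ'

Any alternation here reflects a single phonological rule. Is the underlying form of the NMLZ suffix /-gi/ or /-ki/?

The NMLZ morpheme has two allomorphs, [-gi] and [-ki].
The 1SG.POSS suffix, which begins with [k], is invariant after every stem; so [k] is not altered by any rule here.
So the underlying form is /-gi/, and voiced stops become voiceless after a vowel.

/-gi/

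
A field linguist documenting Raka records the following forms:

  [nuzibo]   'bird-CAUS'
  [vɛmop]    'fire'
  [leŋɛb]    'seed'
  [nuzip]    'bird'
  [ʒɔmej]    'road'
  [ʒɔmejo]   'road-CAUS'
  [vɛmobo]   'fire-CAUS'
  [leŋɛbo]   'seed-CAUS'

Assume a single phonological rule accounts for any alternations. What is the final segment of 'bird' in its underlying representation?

/p/

In [nuzip] and [nuzibo] the final segment of 'bird' alternates: [p] ~ [b].
If /b/ were underlying and a rule turned it into [p] in isolation, 'seed' would also alternate; but it has [b] in both [leŋɛb] and [leŋɛbo].
So /p/ is underlying, and a rule of intervocalic voicing — voiceless stops become voiced between vowels — gives [b].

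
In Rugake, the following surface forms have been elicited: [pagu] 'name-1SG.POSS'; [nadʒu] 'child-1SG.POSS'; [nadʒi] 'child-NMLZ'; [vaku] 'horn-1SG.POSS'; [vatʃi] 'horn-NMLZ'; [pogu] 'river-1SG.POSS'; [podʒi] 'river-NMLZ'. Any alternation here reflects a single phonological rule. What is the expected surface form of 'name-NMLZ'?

[padʒi]

The stem for 'river' ends in [g] in [pogu] but [dʒ] in [podʒi].
If /dʒ/ were underlying and a rule turned it into [g] before the 1SG.POSS suffix, 'child' would also alternate; but it has [dʒ] in both [nadʒu] and [nadʒi].
So /g/ is underlying, and a rule of palatalization before a front vowel — /k/ and /g/ become palato-alveolar [tʃ] and [dʒ] before a front vowel — gives [dʒ].
From [pagu] the stem 'name' is /pag/; before a front vowel this yields [padʒi].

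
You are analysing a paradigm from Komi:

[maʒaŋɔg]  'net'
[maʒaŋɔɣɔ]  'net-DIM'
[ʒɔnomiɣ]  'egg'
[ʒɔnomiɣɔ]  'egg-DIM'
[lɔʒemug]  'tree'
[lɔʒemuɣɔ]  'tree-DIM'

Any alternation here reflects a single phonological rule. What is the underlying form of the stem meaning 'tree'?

/lɔʒemug/

In [lɔʒemug] and [lɔʒemuɣɔ] the final segment of 'tree' alternates: [g] ~ [ɣ].
If /ɣ/ were underlying and a rule turned it into [g] in isolation, 'egg' would also alternate; but it has [ɣ] in both [ʒɔnomiɣ] and [ʒɔnomiɣɔ].
The alternation reflects intervocalic spirantization: voiced stops become fricatives between vowels. /g/ is underlying.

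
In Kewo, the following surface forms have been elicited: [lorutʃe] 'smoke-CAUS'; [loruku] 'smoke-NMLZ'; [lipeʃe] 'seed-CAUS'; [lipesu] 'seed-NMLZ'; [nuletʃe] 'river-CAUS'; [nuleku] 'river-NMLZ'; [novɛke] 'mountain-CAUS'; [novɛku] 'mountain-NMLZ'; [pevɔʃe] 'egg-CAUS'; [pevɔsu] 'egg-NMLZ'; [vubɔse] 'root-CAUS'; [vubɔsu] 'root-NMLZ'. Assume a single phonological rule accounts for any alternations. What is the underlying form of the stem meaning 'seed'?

/lipeʃ/

In [lipeʃe] and [lipesu] the final segment of 'seed' alternates: [ʃ] ~ [s].
The stem 'root' ([vubɔse], [vubɔsu]) shows [s] unchanged in both environments, so [s] cannot be basic with [ʃ] derived before the CAUS suffix.
The alternation reflects depalatalization: palato-alveolar /tʃ/ and /ʃ/ become [k] and [s] when no front vowel follows. /ʃ/ is underlying.
So 'seed' = /lipeʃ/.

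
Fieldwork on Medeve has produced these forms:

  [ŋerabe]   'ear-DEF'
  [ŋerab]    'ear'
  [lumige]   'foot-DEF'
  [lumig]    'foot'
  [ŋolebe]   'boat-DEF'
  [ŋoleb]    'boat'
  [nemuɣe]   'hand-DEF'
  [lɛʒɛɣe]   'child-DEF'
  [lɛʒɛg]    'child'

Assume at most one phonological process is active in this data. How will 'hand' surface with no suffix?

The stem for 'child' ends in [ɣ] in [lɛʒɛɣe] but [g] in [lɛʒɛg].
If /g/ were underlying and a rule turned it into [ɣ] before the DEF suffix, 'foot' would also alternate; but it has [g] in both [lumige] and [lumig].
So /ɣ/ is underlying, and a rule of word-final hardening — voiced fricatives become stops word-finally — gives [g].
The one attested form of 'hand', [nemuɣe], shows underlying /nemuɣ/. Applying the same rule word-finally gives [nemug].

[nemug]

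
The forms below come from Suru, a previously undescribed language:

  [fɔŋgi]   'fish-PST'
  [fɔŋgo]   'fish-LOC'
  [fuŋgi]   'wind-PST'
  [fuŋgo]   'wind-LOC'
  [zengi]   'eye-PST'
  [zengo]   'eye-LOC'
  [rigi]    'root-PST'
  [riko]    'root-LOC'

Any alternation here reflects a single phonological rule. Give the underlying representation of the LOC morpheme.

The LOC suffix surfaces as [-go] and [-ko], depending on the final segment of the stem.
By contrast the PST suffix keeps its initial [g] throughout — that segment must be underlying.
So the underlying form is /-ko/, and voiceless stops become voiced after a nasal.

/-ko/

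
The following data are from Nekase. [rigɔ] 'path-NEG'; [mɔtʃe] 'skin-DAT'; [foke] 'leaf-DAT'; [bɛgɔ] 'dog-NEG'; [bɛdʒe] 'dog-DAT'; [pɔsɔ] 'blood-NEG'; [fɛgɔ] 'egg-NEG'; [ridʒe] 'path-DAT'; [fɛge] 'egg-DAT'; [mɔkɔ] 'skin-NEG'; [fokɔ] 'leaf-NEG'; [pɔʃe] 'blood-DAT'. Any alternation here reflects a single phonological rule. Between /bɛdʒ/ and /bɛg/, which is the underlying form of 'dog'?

In [bɛgɔ] and [bɛdʒe] the final segment of 'dog' alternates: [g] ~ [dʒ].
Compare 'egg', with invariant [g] in [fɛgɔ] and [fɛge]: an analysis with underlying /g/ and a rule producing [dʒ] before the DAT suffix would wrongly predict alternation here too.
The underlying segment must be /dʒ/; palato-alveolar /tʃ/, /dʒ/ and /ʃ/ become [k], [g] and [s] when no front vowel follows, yielding [g] there.

/bɛdʒ/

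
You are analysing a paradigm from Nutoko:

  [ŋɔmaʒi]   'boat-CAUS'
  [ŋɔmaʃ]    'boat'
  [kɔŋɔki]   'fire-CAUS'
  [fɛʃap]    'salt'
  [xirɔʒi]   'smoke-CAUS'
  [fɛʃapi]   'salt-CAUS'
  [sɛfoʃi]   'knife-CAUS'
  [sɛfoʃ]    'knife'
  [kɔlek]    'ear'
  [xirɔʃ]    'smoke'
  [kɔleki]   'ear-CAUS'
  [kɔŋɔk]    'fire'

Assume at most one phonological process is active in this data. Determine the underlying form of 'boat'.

The stem for 'boat' ends in [ʒ] in [ŋɔmaʒi] but [ʃ] in [ŋɔmaʃ].
Compare 'knife', with invariant [ʃ] in [sɛfoʃi] and [sɛfoʃ]: an analysis with underlying /ʃ/ and a rule producing [ʒ] before the CAUS suffix would wrongly predict alternation here too.
Therefore /ʒ/ is basic and [ʃ] is derived by word-final obstruent devoicing (voiced obstruents become voiceless word-finally).
So 'boat' = /ŋɔmaʒ/.

/ŋɔmaʒ/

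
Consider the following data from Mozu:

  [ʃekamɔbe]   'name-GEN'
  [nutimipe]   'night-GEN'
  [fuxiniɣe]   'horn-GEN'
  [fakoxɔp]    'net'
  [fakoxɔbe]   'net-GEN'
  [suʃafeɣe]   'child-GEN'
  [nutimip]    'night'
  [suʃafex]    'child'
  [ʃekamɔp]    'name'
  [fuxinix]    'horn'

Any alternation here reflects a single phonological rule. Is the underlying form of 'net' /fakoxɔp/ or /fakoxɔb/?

/fakoxɔb/

'net' shows [b] ~ [p] at the end of the stem ([fakoxɔbe] vs [fakoxɔp]).
Compare 'night', with invariant [p] in [nutimipe] and [nutimip]: an analysis with underlying /p/ and a rule producing [b] before the GEN suffix would wrongly predict alternation here too.
So /b/ is underlying, and a rule of word-final obstruent devoicing — voiced obstruents become voiceless word-finally — gives [p].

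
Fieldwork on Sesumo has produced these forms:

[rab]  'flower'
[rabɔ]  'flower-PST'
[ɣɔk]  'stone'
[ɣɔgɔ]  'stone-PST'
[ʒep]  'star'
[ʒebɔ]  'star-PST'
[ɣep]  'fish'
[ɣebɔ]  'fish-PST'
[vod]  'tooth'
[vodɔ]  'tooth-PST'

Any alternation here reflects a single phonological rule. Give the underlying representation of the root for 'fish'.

/ɣep/

'fish' shows [p] ~ [b] at the end of the stem ([ɣep] vs [ɣebɔ]).
If /b/ were underlying and a rule turned it into [p] in isolation, 'flower' would also alternate; but it has [b] in both [rab] and [rabɔ].
The underlying segment must be /p/; voiceless stops become voiced between vowels, yielding [b] there.
Hence 'fish' is /ɣep/ underlyingly.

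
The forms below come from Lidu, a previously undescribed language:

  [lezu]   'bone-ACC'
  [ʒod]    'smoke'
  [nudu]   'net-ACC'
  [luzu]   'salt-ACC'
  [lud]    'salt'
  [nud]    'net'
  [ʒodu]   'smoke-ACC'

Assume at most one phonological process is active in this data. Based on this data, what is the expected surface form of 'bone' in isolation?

[led]

The root 'salt' surfaces as [luzu] and [lud], with a stem-final [z] ~ [d] alternation.
But 'smoke' keeps [d] in both environments ([ʒodu], [ʒod]), so there is no rule changing /d/ to [z] before the ACC suffix.
So /z/ is underlying, and a rule of word-final hardening — voiced fricatives become stops word-finally — gives [d].
The one attested form of 'bone', [lezu], shows underlying /lez/. Applying the same rule word-finally gives [led].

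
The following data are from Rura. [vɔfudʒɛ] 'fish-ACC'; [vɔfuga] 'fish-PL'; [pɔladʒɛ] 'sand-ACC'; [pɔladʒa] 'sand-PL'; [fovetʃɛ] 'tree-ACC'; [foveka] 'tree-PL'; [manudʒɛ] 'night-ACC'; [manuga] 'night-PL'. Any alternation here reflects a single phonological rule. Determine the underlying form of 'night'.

The stem for 'night' ends in [dʒ] in [manudʒɛ] but [g] in [manuga].
The stem 'sand' ([pɔladʒɛ], [pɔladʒa]) shows [dʒ] unchanged in both environments, so [dʒ] cannot be basic with [g] derived before the PL suffix.
The underlying segment must be /g/; /k/ and /g/ become palato-alveolar [tʃ] and [dʒ] before a front vowel, yielding [dʒ] there.

/manug/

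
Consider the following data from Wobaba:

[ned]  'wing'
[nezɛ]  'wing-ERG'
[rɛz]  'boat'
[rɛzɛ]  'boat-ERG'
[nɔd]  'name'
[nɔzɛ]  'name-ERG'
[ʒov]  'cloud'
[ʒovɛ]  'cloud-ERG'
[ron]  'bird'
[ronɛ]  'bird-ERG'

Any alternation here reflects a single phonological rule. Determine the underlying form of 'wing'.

/ned/

In [ned] and [nezɛ] the final segment of 'wing' alternates: [d] ~ [z].
The stem 'boat' ([rɛz], [rɛzɛ]) shows [z] unchanged in both environments, so [z] cannot be basic with [d] derived in isolation.
The alternation reflects intervocalic spirantization: voiced stops become fricatives between vowels. /d/ is underlying.
The underlying form of 'wing' is therefore /ned/.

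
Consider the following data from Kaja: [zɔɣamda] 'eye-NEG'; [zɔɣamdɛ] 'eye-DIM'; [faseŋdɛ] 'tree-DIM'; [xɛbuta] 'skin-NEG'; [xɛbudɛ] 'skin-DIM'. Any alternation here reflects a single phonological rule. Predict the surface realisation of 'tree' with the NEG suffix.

[faseŋda]

The NEG suffix surfaces as [-da] and [-ta], depending on the final segment of the stem.
The DIM suffix, which begins with [d], is invariant after every stem; so [d] is not altered by any rule here.
The NEG suffix is therefore /-ta/ underlyingly, with post-nasal voicing: voiceless stops become voiced after a nasal.
After 'tree', which ends in a nasal, the suffix surfaces as [-da], giving [faseŋda].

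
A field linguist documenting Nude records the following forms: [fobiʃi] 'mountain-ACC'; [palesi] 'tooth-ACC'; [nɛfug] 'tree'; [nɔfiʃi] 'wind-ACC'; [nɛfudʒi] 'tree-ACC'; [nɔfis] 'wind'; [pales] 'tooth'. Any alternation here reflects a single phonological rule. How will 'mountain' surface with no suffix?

In [nɔfiʃi] and [nɔfis] the final segment of 'wind' alternates: [ʃ] ~ [s].
The stem 'tooth' ([palesi], [pales]) shows [s] unchanged in both environments, so [s] cannot be basic with [ʃ] derived before the ACC suffix.
The alternation reflects depalatalization: palato-alveolar /dʒ/ and /ʃ/ become [g] and [s] when no front vowel follows. /ʃ/ is underlying.
From [fobiʃi] the stem 'mountain' is /fobiʃ/; when no front vowel follows this yields [fobis].

[fobis]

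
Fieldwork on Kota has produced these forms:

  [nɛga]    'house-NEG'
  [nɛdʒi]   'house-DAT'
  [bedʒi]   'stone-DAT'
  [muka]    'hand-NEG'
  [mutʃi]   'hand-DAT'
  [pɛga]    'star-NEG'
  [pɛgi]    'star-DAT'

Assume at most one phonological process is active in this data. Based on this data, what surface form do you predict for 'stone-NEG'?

'house' shows [g] ~ [dʒ] at the end of the stem ([nɛga] vs [nɛdʒi]).
The stem 'star' ([pɛga], [pɛgi]) shows [g] unchanged in both environments, so [g] cannot be basic with [dʒ] derived before the DAT suffix.
So /dʒ/ is underlying, and a rule of depalatalization — palato-alveolar /tʃ/ and /dʒ/ become [k] and [g] when no front vowel follows — gives [g].
The one attested form of 'stone', [bedʒi], shows underlying /bedʒ/. Applying the same rule when no front vowel follows gives [bega].

[bega]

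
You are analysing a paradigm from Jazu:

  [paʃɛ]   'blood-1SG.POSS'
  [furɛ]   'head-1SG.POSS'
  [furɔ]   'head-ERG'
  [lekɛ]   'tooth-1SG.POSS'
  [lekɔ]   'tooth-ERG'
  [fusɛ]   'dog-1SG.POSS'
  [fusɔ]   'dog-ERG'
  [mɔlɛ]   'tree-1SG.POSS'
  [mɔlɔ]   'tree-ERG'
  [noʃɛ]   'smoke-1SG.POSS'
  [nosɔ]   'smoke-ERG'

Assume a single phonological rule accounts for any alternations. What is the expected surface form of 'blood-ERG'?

[pasɔ]

'smoke' shows [ʃ] ~ [s] at the end of the stem ([noʃɛ] vs [nosɔ]).
The stem 'dog' ([fusɛ], [fusɔ]) shows [s] unchanged in both environments, so [s] cannot be basic with [ʃ] derived before the 1SG.POSS suffix.
The underlying segment must be /ʃ/; palato-alveolar /ʃ/ becomes [s] when no front vowel follows, yielding [s] there.
From [paʃɛ] the stem 'blood' is /paʃ/; when no front vowel follows this yields [pasɔ].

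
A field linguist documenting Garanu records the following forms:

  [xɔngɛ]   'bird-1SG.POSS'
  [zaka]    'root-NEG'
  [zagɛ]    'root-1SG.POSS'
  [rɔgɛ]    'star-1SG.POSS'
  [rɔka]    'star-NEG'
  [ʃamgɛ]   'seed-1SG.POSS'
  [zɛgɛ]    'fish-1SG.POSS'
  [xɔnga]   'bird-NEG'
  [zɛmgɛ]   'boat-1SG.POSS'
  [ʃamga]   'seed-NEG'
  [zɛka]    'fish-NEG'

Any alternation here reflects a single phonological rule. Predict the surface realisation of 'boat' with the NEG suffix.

The NEG morpheme has two allomorphs, [-ga] and [-ka].
By contrast the 1SG.POSS suffix keeps its initial [g] throughout — that segment must be underlying.
So the underlying form is /-ka/, and voiceless stops become voiced after a nasal.
After 'boat', which ends in a nasal, the suffix surfaces as [-ga], giving [zɛmga].

[zɛmga]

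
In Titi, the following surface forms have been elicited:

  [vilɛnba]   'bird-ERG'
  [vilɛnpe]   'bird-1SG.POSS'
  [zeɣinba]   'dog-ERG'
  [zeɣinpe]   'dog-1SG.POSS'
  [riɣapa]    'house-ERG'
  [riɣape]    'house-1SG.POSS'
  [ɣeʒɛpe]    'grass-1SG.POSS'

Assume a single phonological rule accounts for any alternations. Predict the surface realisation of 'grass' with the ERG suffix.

[ɣeʒɛpa]

The ERG suffix surfaces as [-ba] and [-pa], depending on the final segment of the stem.
The 1SG.POSS suffix, which begins with [p], is invariant after every stem; so [p] is not altered by any rule here.
The ERG suffix is therefore /-ba/ underlyingly, with post-vocalic devoicing: voiced stops become voiceless after a vowel.
After 'grass', which ends in a vowel, the suffix surfaces as [-pa], giving [ɣeʒɛpa].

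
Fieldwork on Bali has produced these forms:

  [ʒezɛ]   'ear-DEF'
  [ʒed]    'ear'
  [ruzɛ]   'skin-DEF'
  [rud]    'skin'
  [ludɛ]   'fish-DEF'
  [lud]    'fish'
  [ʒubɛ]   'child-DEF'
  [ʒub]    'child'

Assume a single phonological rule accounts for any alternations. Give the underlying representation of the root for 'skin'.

/ruz/

The stem for 'skin' ends in [z] in [ruzɛ] but [d] in [rud].
The stem 'fish' ([ludɛ], [lud]) shows [d] unchanged in both environments, so [d] cannot be basic with [z] derived before the DEF suffix.
The alternation reflects word-final hardening: voiced fricatives become stops word-finally. /z/ is underlying.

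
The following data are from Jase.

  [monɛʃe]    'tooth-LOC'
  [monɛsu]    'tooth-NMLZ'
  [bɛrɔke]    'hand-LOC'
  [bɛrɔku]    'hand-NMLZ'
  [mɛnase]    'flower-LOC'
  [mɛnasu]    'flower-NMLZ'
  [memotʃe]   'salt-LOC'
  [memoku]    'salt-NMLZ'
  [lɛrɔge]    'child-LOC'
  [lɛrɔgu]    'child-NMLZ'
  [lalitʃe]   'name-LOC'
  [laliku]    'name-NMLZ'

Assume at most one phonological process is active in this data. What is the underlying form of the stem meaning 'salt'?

/memotʃ/

The root 'salt' surfaces as [memotʃe] and [memoku], with a stem-final [tʃ] ~ [k] alternation.
If /k/ were underlying and a rule turned it into [tʃ] before the LOC suffix, 'hand' would also alternate; but it has [k] in both [bɛrɔke] and [bɛrɔku].
So /tʃ/ is underlying, and a rule of depalatalization — palato-alveolar /tʃ/ and /ʃ/ become [k] and [s] when no front vowel follows — gives [k].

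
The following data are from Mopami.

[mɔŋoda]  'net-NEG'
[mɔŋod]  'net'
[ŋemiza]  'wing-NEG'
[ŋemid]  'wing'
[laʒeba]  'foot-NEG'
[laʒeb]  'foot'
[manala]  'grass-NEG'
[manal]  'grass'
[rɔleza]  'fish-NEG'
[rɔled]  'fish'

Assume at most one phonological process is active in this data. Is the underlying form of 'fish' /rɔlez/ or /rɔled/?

The root 'fish' surfaces as [rɔleza] and [rɔled], with a stem-final [z] ~ [d] alternation.
But 'net' keeps [d] in both environments ([mɔŋoda], [mɔŋod]), so there is no rule changing /d/ to [z] before the NEG suffix.
The alternation reflects word-final hardening: voiced fricatives become stops word-finally. /z/ is underlying.

/rɔlez/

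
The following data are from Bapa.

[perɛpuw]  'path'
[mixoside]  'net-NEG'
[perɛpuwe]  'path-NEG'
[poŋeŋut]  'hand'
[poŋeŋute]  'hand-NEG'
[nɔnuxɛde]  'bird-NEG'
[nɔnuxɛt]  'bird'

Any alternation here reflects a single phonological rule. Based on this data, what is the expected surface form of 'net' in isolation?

The root 'bird' surfaces as [nɔnuxɛde] and [nɔnuxɛt], with a stem-final [d] ~ [t] alternation.
Compare 'hand', with invariant [t] in [poŋeŋute] and [poŋeŋut]: an analysis with underlying /t/ and a rule producing [d] before the NEG suffix would wrongly predict alternation here too.
So /d/ is underlying, and a rule of word-final obstruent devoicing — voiced obstruents become voiceless word-finally — gives [t].
From [mixoside] the stem 'net' is /mixosid/; word-finally this yields [mixosit].

[mixosit]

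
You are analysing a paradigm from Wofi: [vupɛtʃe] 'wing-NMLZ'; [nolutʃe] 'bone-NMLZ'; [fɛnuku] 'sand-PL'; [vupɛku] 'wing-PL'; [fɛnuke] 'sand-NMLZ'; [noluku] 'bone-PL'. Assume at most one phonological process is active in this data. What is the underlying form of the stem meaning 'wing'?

/vupɛtʃ/

The root 'wing' surfaces as [vupɛtʃe] and [vupɛku], with a stem-final [tʃ] ~ [k] alternation.
If /k/ were underlying and a rule turned it into [tʃ] before the NMLZ suffix, 'sand' would also alternate; but it has [k] in both [fɛnuke] and [fɛnuku].
The underlying segment must be /tʃ/; palato-alveolar /tʃ/ becomes [k] when no front vowel follows, yielding [k] there.
So 'wing' = /vupɛtʃ/.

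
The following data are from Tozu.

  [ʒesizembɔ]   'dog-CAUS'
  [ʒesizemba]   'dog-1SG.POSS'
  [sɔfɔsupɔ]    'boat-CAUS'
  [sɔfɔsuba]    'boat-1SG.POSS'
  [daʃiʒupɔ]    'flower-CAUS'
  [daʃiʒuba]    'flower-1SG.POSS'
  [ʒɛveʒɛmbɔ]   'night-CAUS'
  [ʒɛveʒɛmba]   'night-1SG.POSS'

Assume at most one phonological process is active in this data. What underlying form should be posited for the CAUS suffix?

/-pɔ/

The CAUS suffix surfaces as [-bɔ] and [-pɔ], depending on the final segment of the stem.
The 1SG.POSS suffix, which begins with [b], is invariant after every stem; so [b] is not altered by any rule here.
So the underlying form is /-pɔ/, and voiceless stops become voiced after a nasal.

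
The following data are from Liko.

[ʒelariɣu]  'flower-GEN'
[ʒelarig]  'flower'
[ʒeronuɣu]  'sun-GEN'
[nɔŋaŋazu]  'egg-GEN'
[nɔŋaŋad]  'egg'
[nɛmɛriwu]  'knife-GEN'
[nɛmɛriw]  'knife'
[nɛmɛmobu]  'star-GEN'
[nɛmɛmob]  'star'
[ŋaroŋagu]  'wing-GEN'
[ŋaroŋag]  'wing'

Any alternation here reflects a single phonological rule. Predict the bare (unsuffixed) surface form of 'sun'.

The root 'flower' surfaces as [ʒelariɣu] and [ʒelarig], with a stem-final [ɣ] ~ [g] alternation.
If /g/ were underlying and a rule turned it into [ɣ] before the GEN suffix, 'wing' would also alternate; but it has [g] in both [ŋaroŋagu] and [ŋaroŋag].
The underlying segment must be /ɣ/; voiced fricatives become stops word-finally, yielding [g] there.
The one attested form of 'sun', [ʒeronuɣu], shows underlying /ʒeronuɣ/. Applying the same rule word-finally gives [ʒeronug].

[ʒeronug]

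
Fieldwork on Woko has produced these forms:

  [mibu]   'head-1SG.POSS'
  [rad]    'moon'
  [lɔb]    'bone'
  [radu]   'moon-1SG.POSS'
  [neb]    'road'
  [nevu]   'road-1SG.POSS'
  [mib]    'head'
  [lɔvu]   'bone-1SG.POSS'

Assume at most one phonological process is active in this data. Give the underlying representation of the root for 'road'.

The root 'road' surfaces as [neb] and [nevu], with a stem-final [b] ~ [v] alternation.
If /b/ were underlying and a rule turned it into [v] before the 1SG.POSS suffix, 'head' would also alternate; but it has [b] in both [mib] and [mibu].
So /v/ is underlying, and a rule of word-final hardening — voiced fricatives become stops word-finally — gives [b].
So 'road' = /nev/.

/nev/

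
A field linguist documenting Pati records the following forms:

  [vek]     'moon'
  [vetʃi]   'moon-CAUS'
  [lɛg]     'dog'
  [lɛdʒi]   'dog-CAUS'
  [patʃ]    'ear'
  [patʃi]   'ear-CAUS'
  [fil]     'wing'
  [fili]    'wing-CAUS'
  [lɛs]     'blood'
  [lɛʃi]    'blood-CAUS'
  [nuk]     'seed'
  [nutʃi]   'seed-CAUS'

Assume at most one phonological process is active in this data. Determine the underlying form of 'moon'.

The stem for 'moon' ends in [k] in [vek] but [tʃ] in [vetʃi].
But 'ear' keeps [tʃ] in both environments ([patʃ], [patʃi]), so there is no rule changing /tʃ/ to [k] in isolation.
So /k/ is underlying, and a rule of palatalization before a front vowel — /k/, /g/ and /s/ become palato-alveolar [tʃ], [dʒ] and [ʃ] before a front vowel — gives [tʃ].
The underlying form of 'moon' is therefore /vek/.

/vek/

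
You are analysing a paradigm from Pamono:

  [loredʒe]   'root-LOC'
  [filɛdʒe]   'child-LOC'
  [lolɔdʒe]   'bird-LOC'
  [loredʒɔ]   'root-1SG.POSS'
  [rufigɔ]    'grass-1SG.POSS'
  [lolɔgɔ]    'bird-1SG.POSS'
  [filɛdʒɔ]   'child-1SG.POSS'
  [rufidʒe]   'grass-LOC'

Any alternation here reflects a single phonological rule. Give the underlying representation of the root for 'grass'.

In [rufigɔ] and [rufidʒe] the final segment of 'grass' alternates: [g] ~ [dʒ].
If /dʒ/ were underlying and a rule turned it into [g] before the 1SG.POSS suffix, 'child' would also alternate; but it has [dʒ] in both [filɛdʒɔ] and [filɛdʒe].
The alternation reflects palatalization before a front vowel: /g/ becomes palato-alveolar [dʒ] before a front vowel. /g/ is underlying.

/rufig/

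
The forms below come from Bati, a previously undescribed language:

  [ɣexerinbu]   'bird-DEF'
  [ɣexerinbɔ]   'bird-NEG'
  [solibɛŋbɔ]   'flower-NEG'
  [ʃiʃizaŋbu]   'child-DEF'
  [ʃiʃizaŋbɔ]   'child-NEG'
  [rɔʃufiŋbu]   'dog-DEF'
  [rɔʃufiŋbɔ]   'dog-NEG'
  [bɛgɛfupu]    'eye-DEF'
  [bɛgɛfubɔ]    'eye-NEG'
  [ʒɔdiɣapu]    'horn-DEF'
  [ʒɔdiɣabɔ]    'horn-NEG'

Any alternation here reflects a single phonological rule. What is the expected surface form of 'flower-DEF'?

The DEF suffix surfaces as [-bu] and [-pu], depending on the final segment of the stem.
The NEG suffix, which begins with [b], is invariant after every stem; so [b] is not altered by any rule here.
The DEF suffix is therefore /-pu/ underlyingly, with post-nasal voicing: voiceless stops become voiced after a nasal.
After 'flower', which ends in a nasal, the suffix surfaces as [-bu], giving [solibɛŋbu].

[solibɛŋbu]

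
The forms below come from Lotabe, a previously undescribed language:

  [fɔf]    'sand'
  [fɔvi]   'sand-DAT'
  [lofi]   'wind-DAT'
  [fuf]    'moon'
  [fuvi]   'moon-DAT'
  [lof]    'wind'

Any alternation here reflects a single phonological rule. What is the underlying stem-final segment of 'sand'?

'sand' shows [f] ~ [v] at the end of the stem ([fɔf] vs [fɔvi]).
But 'wind' keeps [f] in both environments ([lof], [lofi]), so there is no rule changing /f/ to [v] before the DAT suffix.
The alternation reflects word-final obstruent devoicing: voiced obstruents become voiceless word-finally. /v/ is underlying.

/v/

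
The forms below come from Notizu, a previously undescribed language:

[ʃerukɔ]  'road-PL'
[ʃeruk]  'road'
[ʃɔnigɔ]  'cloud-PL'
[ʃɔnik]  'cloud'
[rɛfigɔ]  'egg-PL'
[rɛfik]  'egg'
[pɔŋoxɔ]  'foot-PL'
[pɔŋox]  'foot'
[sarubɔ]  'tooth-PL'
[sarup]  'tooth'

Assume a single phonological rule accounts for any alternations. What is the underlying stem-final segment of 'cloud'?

The root 'cloud' surfaces as [ʃɔnigɔ] and [ʃɔnik], with a stem-final [g] ~ [k] alternation.
If /k/ were underlying and a rule turned it into [g] before the PL suffix, 'road' would also alternate; but it has [k] in both [ʃerukɔ] and [ʃeruk].
The alternation reflects word-final obstruent devoicing: voiced obstruents become voiceless word-finally. /g/ is underlying.

/g/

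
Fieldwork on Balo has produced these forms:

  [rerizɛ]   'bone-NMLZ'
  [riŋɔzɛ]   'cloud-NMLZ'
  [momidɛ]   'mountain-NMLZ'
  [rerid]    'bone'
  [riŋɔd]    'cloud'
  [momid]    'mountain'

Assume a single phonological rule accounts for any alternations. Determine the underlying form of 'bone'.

In [rerizɛ] and [rerid] the final segment of 'bone' alternates: [z] ~ [d].
The stem 'mountain' ([momidɛ], [momid]) shows [d] unchanged in both environments, so [d] cannot be basic with [z] derived before the NMLZ suffix.
Therefore /z/ is basic and [d] is derived by word-final hardening (voiced fricatives become stops word-finally).
The underlying form of 'bone' is therefore /reriz/.

/reriz/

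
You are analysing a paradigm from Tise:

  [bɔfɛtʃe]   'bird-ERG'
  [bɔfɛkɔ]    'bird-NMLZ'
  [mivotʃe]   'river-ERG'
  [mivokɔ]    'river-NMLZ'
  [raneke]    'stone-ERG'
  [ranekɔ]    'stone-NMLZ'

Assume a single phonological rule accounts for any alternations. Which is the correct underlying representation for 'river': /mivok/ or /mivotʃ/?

The root 'river' surfaces as [mivotʃe] and [mivokɔ], with a stem-final [tʃ] ~ [k] alternation.
The stem 'stone' ([raneke], [ranekɔ]) shows [k] unchanged in both environments, so [k] cannot be basic with [tʃ] derived before the ERG suffix.
So /tʃ/ is underlying, and a rule of depalatalization — palato-alveolar /tʃ/ becomes [k] when no front vowel follows — gives [k].

/mivotʃ/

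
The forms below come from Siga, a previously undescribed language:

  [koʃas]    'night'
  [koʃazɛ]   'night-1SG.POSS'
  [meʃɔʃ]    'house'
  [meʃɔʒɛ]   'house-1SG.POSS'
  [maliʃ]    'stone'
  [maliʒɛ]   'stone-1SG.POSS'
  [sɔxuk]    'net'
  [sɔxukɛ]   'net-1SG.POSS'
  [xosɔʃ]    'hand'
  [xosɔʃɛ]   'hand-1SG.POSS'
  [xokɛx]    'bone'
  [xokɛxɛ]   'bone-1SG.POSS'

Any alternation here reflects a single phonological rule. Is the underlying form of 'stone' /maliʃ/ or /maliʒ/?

In [maliʃ] and [maliʒɛ] the final segment of 'stone' alternates: [ʃ] ~ [ʒ].
The stem 'hand' ([xosɔʃ], [xosɔʃɛ]) shows [ʃ] unchanged in both environments, so [ʃ] cannot be basic with [ʒ] derived before the 1SG.POSS suffix.
The underlying segment must be /ʒ/; voiced obstruents become voiceless word-finally, yielding [ʃ] there.

/maliʒ/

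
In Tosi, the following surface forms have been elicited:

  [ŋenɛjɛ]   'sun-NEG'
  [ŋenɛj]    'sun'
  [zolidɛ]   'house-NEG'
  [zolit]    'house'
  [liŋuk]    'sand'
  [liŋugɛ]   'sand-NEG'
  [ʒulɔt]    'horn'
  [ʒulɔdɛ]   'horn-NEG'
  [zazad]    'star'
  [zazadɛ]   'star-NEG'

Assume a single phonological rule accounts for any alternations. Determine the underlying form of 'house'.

/zolit/

'house' shows [d] ~ [t] at the end of the stem ([zolidɛ] vs [zolit]).
If /d/ were underlying and a rule turned it into [t] in isolation, 'star' would also alternate; but it has [d] in both [zazadɛ] and [zazad].
The underlying segment must be /t/; voiceless stops become voiced between vowels, yielding [d] there.
The underlying form of 'house' is therefore /zolit/.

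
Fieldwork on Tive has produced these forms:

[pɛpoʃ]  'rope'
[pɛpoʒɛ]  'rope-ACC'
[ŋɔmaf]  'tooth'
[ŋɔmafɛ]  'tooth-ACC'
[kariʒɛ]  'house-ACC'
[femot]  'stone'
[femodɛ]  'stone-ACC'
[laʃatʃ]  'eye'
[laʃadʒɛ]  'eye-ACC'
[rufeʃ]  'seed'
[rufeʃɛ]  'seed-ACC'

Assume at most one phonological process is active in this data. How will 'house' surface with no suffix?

[kariʃ]

The stem for 'rope' ends in [ʃ] in [pɛpoʃ] but [ʒ] in [pɛpoʒɛ].
The stem 'seed' ([rufeʃ], [rufeʃɛ]) shows [ʃ] unchanged in both environments, so [ʃ] cannot be basic with [ʒ] derived before the ACC suffix.
Therefore /ʒ/ is basic and [ʃ] is derived by word-final obstruent devoicing (voiced obstruents become voiceless word-finally).
The one attested form of 'house', [kariʒɛ], shows underlying /kariʒ/. Applying the same rule word-finally gives [kariʃ].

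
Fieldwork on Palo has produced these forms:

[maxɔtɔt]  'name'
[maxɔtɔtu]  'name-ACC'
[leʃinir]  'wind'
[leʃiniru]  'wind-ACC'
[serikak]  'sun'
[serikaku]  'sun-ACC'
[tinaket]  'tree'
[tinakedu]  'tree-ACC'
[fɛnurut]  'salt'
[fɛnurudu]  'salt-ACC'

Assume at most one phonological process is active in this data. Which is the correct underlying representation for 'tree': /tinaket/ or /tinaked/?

/tinaked/

The stem for 'tree' ends in [t] in [tinaket] but [d] in [tinakedu].
If /t/ were underlying and a rule turned it into [d] before the ACC suffix, 'name' would also alternate; but it has [t] in both [maxɔtɔt] and [maxɔtɔtu].
So /d/ is underlying, and a rule of word-final obstruent devoicing — voiced obstruents become voiceless word-finally — gives [t].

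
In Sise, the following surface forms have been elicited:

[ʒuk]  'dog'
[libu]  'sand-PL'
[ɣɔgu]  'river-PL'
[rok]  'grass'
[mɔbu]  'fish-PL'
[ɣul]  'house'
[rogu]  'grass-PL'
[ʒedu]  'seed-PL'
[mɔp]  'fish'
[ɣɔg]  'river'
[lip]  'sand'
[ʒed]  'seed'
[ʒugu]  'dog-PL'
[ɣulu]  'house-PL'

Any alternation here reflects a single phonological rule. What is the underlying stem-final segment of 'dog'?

The stem for 'dog' ends in [g] in [ʒugu] but [k] in [ʒuk].
If /g/ were underlying and a rule turned it into [k] in isolation, 'river' would also alternate; but it has [g] in both [ɣɔgu] and [ɣɔg].
The underlying segment must be /k/; voiceless stops become voiced between vowels, yielding [g] there.

/k/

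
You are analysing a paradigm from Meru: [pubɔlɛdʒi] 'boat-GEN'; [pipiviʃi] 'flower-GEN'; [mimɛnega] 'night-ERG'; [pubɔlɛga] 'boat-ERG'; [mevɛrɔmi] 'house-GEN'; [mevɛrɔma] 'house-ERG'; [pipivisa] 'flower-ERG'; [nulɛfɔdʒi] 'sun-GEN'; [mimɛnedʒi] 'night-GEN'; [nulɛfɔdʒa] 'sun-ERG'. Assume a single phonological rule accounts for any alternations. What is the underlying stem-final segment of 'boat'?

The stem for 'boat' ends in [g] in [pubɔlɛga] but [dʒ] in [pubɔlɛdʒi].
The stem 'sun' ([nulɛfɔdʒa], [nulɛfɔdʒi]) shows [dʒ] unchanged in both environments, so [dʒ] cannot be basic with [g] derived before the ERG suffix.
So /g/ is underlying, and a rule of palatalization before a front vowel — /g/ and /s/ become palato-alveolar [dʒ] and [ʃ] before a front vowel — gives [dʒ].

/g/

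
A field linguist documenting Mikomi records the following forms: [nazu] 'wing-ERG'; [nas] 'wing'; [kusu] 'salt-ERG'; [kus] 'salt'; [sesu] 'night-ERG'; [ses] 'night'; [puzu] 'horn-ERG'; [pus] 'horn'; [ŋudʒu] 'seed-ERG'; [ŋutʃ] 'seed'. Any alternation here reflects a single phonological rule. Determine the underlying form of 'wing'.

In [nazu] and [nas] the final segment of 'wing' alternates: [z] ~ [s].
But 'salt' keeps [s] in both environments ([kusu], [kus]), so there is no rule changing /s/ to [z] before the ERG suffix.
Therefore /z/ is basic and [s] is derived by word-final obstruent devoicing (voiced obstruents become voiceless word-finally).
The underlying form of 'wing' is therefore /naz/.

/naz/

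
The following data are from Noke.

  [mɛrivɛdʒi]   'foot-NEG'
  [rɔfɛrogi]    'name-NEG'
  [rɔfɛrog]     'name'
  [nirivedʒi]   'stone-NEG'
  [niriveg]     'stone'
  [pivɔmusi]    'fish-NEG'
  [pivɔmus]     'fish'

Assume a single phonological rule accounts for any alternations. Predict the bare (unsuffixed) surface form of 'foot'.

[mɛrivɛg]

In [nirivedʒi] and [niriveg] the final segment of 'stone' alternates: [dʒ] ~ [g].
Compare 'name', with invariant [g] in [rɔfɛrogi] and [rɔfɛrog]: an analysis with underlying /g/ and a rule producing [dʒ] before the NEG suffix would wrongly predict alternation here too.
Therefore /dʒ/ is basic and [g] is derived by depalatalization (palato-alveolar /dʒ/ becomes [g] when no front vowel follows).
The one attested form of 'foot', [mɛrivɛdʒi], shows underlying /mɛrivɛdʒ/. Applying the same rule when no front vowel follows gives [mɛrivɛg].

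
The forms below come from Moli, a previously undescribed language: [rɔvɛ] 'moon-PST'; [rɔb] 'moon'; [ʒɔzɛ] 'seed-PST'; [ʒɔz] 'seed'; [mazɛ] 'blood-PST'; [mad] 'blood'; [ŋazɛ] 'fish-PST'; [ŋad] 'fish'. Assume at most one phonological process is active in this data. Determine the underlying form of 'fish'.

The stem for 'fish' ends in [z] in [ŋazɛ] but [d] in [ŋad].
Compare 'seed', with invariant [z] in [ʒɔzɛ] and [ʒɔz]: an analysis with underlying /z/ and a rule producing [d] in isolation would wrongly predict alternation here too.
Therefore /d/ is basic and [z] is derived by intervocalic spirantization (voiced stops become fricatives between vowels).
The underlying form of 'fish' is therefore /ŋad/.

/ŋad/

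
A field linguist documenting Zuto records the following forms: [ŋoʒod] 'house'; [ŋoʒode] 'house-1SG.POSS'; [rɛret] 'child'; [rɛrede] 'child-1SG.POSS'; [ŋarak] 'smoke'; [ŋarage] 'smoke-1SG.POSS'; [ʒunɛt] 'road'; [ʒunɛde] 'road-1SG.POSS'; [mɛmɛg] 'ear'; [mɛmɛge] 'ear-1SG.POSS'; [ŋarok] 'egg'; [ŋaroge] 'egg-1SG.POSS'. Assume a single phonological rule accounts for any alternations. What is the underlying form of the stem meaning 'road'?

The stem for 'road' ends in [t] in [ʒunɛt] but [d] in [ʒunɛde].
If /d/ were underlying and a rule turned it into [t] in isolation, 'house' would also alternate; but it has [d] in both [ŋoʒod] and [ŋoʒode].
The alternation reflects intervocalic voicing: voiceless stops become voiced between vowels. /t/ is underlying.

/ʒunɛt/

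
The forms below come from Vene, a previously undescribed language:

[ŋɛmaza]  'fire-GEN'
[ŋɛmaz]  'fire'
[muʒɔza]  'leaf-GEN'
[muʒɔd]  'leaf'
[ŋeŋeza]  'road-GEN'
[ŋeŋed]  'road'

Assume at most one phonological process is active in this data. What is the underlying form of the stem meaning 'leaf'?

/muʒɔd/

The stem for 'leaf' ends in [z] in [muʒɔza] but [d] in [muʒɔd].
The stem 'fire' ([ŋɛmaza], [ŋɛmaz]) shows [z] unchanged in both environments, so [z] cannot be basic with [d] derived in isolation.
The alternation reflects intervocalic spirantization: voiced stops become fricatives between vowels. /d/ is underlying.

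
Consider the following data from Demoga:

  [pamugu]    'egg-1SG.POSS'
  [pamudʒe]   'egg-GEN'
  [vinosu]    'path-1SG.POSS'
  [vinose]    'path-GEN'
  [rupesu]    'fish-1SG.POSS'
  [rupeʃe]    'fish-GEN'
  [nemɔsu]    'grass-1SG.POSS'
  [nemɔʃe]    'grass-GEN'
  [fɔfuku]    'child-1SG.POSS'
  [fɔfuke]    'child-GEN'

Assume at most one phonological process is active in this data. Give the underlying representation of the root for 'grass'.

The stem for 'grass' ends in [s] in [nemɔsu] but [ʃ] in [nemɔʃe].
If /s/ were underlying and a rule turned it into [ʃ] before the GEN suffix, 'path' would also alternate; but it has [s] in both [vinosu] and [vinose].
The underlying segment must be /ʃ/; palato-alveolar /dʒ/ and /ʃ/ become [g] and [s] when no front vowel follows, yielding [s] there.

/nemɔʃ/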